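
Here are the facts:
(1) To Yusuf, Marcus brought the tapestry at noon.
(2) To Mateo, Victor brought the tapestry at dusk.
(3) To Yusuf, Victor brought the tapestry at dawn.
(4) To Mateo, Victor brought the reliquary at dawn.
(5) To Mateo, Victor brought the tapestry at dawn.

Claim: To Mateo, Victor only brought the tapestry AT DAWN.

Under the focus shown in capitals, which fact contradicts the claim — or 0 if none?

The capitals mark "at dawn" as focus. So "only" rules out other settings, with the rest (same agent, thing, recipient (Victor / the tapestry / Mateo)) as background.
Fact (2) shares the background but differs in setting (at dusk) — a counterexample.

2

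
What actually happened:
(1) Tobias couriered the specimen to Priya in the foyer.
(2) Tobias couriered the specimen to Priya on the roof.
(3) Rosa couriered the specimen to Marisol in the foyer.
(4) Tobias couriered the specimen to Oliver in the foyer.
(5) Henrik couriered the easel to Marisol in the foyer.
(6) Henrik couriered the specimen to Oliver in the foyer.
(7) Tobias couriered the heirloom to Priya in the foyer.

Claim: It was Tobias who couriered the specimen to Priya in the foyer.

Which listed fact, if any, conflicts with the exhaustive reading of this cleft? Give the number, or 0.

The cleft puts "Tobias" in focus and presupposes the open proposition with thing = the specimen, recipient = Priya, setting = in the foyer.
Exhaustivity: Tobias is the only agent satisfying that background.
Every other fact differs from the presupposition on some backgrounded slot, so none challenges the exhaustivity.

0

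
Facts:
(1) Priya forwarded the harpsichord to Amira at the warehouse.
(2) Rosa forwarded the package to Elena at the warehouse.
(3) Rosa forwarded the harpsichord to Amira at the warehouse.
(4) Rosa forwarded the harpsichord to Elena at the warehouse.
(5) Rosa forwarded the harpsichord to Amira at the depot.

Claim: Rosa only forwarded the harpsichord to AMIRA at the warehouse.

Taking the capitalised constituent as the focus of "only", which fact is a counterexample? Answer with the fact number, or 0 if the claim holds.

The capitals mark "Amira" as focus. So "only" rules out other recipients, with the rest (Rosa as agent and the harpsichord as thing and at the warehouse as setting) as background.
Fact (4) shares the background but differs in recipient (Elena) — a counterexample.

4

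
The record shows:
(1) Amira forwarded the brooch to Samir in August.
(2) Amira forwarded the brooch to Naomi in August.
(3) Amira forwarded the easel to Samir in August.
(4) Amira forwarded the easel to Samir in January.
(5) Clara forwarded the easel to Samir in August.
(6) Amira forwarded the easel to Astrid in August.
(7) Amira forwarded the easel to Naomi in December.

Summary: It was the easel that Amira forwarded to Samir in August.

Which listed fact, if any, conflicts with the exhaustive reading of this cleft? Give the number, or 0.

The cleft puts "the easel" in focus and presupposes the open proposition with Amira as agent and Samir as recipient and in August as setting.
Exhaustivity: the easel is the only thing satisfying that background.
Fact (1) shares the background but with thing = the brooch; exhaustivity is violated.

1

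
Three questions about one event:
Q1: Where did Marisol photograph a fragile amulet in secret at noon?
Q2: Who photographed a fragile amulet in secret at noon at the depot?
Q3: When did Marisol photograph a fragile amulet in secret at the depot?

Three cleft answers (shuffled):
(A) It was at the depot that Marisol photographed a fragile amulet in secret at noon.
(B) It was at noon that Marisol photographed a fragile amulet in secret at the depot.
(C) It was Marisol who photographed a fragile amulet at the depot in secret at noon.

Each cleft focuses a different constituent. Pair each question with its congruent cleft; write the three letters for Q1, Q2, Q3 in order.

ACB

Q1 asks about the location; cleft (A) focuses "at the depot", which is the location — so Q1 → A.
Q2 asks about the subject (agent); cleft (C) focuses "Marisol", which is the subject (agent) — so Q2 → C.
Q3 asks about the time; cleft (B) focuses "at noon", which is the time — so Q3 → B.
Mapping: Q1→A, Q2→C, Q3→B.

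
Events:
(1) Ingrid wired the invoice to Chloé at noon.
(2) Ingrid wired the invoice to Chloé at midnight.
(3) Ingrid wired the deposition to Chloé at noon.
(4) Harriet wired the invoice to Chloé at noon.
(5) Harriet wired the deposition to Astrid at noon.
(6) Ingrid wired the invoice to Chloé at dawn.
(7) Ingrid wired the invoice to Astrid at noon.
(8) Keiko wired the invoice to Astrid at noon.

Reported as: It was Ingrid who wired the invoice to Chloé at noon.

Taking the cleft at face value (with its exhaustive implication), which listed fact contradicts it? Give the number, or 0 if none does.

4

The cleft puts "Ingrid" in focus and presupposes the open proposition with same thing, recipient, setting (the invoice / Chloé / at noon).
Exhaustivity: Ingrid is the only agent satisfying that background.
Fact (4) shares the background but with agent = Harriet; exhaustivity is violated.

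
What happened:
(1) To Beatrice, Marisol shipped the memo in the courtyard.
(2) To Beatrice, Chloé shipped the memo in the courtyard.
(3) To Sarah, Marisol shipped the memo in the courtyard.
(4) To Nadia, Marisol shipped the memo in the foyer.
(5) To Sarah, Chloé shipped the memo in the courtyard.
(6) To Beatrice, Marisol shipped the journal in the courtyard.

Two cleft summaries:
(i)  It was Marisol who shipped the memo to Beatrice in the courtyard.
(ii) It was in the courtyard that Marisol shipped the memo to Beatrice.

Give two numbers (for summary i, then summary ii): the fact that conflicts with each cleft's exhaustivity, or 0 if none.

2, 0

(i): focus "Marisol". Looking for thing = the memo, recipient = Beatrice, setting = in the courtyard with some other agent — fact (2) has Chloé there. Refuted.
(ii): focus "in the courtyard". No fact shares agent = Marisol, thing = the memo, recipient = Beatrice with a different setting. 0.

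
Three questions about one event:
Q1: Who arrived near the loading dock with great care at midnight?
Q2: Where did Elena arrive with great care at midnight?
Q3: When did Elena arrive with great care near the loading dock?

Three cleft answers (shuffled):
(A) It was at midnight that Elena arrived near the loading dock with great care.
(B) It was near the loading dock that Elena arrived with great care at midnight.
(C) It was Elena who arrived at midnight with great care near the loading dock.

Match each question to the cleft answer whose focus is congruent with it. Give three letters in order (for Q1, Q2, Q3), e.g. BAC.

Q1 asks about the subject (agent); cleft (C) focuses "Elena", which is the subject (agent) — so Q1 → C.
Q2 asks about the location; cleft (B) focuses "near the loading dock", which is the location — so Q2 → B.
Q3 asks about the time; cleft (A) focuses "at midnight", which is the time — so Q3 → A.
Mapping: Q1→C, Q2→B, Q3→A.

CBA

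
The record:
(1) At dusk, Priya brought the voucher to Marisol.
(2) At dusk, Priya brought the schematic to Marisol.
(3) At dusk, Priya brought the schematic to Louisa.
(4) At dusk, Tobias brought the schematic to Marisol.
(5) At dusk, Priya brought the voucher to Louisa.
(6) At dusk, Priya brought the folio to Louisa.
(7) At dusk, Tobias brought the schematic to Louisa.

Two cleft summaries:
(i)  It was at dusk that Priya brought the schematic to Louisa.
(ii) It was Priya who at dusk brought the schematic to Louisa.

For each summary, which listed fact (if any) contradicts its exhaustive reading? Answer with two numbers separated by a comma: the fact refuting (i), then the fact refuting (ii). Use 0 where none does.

0, 7

(i): focus "at dusk". No fact shares same agent, thing, recipient (Priya / the schematic / Louisa) with a different setting. 0.
(ii): focus "Priya". Looking for same thing, recipient, setting (the schematic / Louisa / at dusk) with some other agent — fact (7) has Tobias there. Refuted.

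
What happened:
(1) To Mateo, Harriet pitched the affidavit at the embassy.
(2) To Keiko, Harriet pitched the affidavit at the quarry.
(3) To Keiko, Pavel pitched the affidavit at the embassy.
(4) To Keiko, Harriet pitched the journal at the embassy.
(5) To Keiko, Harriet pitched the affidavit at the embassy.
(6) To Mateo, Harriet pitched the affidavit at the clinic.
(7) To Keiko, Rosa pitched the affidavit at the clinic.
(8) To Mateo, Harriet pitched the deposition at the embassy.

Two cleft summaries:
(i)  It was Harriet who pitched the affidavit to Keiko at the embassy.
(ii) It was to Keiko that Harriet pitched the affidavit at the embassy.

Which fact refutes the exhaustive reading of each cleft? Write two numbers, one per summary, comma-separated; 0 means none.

3, 1

Summary (i) focuses "Harriet" (the agent); background the affidavit as thing and Keiko as recipient and at the embassy as setting. Fact (3) matches that background with agent = Pavel — refutes (i).
Summary (ii) focuses "Keiko" (the recipient); background Harriet as agent and the affidavit as thing and at the embassy as setting. Fact (1) matches that background with recipient = Mateo — refutes (ii).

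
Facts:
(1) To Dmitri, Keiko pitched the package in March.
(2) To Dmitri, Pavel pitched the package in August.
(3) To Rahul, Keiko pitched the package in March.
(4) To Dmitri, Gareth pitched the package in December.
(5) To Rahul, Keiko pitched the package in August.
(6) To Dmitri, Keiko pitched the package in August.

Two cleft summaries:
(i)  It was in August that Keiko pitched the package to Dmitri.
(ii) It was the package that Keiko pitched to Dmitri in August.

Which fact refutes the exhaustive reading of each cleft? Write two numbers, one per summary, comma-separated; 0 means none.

(i): focus "in August". Looking for Keiko as agent and the package as thing and Dmitri as recipient with some other setting — fact (1) has in March there. Refuted.
(ii): focus "the package". No fact shares Keiko as agent and Dmitri as recipient and in August as setting with a different thing. 0.

1, 0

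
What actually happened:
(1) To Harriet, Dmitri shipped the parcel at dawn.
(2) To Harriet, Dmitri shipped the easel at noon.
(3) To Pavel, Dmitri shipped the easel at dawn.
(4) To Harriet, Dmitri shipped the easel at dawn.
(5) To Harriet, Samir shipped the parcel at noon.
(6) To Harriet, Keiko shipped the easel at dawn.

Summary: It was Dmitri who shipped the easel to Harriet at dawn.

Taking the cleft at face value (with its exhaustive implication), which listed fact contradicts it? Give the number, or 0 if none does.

The cleft puts "Dmitri" in focus and presupposes the open proposition with thing = the easel, recipient = Harriet, setting = at dawn.
Exhaustivity: Dmitri is the only agent satisfying that background.
Fact (6) shares the background but with agent = Keiko; exhaustivity is violated.

6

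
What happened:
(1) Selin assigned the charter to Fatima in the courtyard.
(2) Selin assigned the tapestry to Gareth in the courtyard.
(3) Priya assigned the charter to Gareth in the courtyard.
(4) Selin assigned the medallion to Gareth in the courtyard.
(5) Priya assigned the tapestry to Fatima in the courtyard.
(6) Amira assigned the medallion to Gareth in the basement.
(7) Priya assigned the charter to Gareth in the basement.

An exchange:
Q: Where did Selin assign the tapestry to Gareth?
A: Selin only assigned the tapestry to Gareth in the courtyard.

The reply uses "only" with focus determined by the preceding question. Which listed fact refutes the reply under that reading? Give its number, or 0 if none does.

The question "Where did ...?" targets the setting, so in the reply the focus falls on "in the courtyard".
So "only" ranges over settings; the rest (agent = Selin, thing = the tapestry, recipient = Gareth) is presupposed.
No listed fact shares that background with another setting. Nothing contradicts the reply.
(Fact (4) would refute a reading with focus on the thing — but that is not what the question asks.)

0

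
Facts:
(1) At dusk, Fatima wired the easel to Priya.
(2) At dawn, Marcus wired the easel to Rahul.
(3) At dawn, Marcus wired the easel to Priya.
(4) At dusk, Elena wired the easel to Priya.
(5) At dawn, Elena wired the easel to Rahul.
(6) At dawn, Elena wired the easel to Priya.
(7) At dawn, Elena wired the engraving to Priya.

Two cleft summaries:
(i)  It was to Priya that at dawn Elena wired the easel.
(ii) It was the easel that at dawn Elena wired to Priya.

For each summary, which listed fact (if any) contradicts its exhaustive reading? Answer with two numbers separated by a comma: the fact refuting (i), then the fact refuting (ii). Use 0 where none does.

5, 7

(i): focus "Priya". Looking for Elena as agent and the easel as thing and at dawn as setting with some other recipient — fact (5) has Rahul there. Refuted.
(ii): focus "the easel". Looking for Elena as agent and Priya as recipient and at dawn as setting with some other thing — fact (7) has the engraving there. Refuted.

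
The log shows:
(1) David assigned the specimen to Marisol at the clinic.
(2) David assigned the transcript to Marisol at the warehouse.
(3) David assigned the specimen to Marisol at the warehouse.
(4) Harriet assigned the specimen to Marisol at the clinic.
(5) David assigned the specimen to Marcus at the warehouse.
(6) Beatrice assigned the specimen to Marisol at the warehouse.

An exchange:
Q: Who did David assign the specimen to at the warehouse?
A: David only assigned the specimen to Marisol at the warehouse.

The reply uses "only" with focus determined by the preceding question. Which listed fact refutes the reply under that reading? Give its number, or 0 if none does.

5

The question "Who did ... to ...?" targets the recipient, so in the reply the focus falls on "Marisol".
So "only" ranges over recipients; the rest (same agent, thing, setting (David / the specimen / at the warehouse)) is presupposed.
Fact (5) shares the background with a different recipient (Marcus) — counterexample.
(Fact (2) would refute a reading with focus on the thing — but that is not what the question asks.)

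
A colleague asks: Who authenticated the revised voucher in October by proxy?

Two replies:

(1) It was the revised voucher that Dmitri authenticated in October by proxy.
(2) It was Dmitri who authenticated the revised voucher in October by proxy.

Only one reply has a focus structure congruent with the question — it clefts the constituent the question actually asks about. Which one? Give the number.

The question word "who" targets the subject (agent).
Option (1) clefts "the revised voucher" — the direct object, not what was asked.
Option (2) clefts "Dmitri" — that matches what the question asks about.
So the congruent reply is (2).

2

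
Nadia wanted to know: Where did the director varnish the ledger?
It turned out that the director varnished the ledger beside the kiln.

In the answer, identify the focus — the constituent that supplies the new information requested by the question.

beside the kiln

The wh-word "where" asks about the location.
In the answer, "the director" and "the ledger" are given — repeated from the question.
The constituent filling the location gap is "beside the kiln"; that is the focus and would carry nuclear stress.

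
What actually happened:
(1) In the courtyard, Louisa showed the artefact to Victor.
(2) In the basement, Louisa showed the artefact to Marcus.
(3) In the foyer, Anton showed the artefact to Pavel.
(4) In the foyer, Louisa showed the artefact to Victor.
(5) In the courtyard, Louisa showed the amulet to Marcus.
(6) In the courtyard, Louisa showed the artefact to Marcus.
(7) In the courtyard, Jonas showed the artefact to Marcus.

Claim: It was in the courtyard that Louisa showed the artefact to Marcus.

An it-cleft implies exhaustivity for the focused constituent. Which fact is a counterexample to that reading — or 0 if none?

Focus of the cleft: "in the courtyard" (the setting). Presupposed background: agent = Louisa, thing = the artefact, recipient = Marcus.
Exhaustivity: in the courtyard is the only setting satisfying that background.
Fact (2) shares the background but with setting = in the basement; exhaustivity is violated.

2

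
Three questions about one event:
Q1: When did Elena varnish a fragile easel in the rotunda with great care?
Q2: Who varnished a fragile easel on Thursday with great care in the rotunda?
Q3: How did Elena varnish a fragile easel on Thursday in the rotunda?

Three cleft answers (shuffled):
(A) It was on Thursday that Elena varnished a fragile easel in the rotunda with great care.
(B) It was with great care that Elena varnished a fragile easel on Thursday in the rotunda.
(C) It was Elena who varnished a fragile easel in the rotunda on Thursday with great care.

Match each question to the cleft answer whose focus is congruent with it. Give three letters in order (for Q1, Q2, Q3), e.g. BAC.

Q1 asks about the time; cleft (A) focuses "on Thursday", which is the time — so Q1 → A.
Q2 asks about the subject (agent); cleft (C) focuses "Elena", which is the subject (agent) — so Q2 → C.
Q3 asks about the manner; cleft (B) focuses "with great care", which is the manner — so Q3 → B.
Mapping: Q1→A, Q2→C, Q3→B.

ACB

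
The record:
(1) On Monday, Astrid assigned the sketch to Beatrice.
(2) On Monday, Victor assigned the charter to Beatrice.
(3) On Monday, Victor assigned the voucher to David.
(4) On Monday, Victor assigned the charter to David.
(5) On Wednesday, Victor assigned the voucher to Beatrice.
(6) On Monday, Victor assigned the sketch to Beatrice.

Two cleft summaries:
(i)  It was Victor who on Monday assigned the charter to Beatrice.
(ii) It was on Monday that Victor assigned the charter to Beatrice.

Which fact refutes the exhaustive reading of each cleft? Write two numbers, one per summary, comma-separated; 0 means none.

0, 0

Summary (i) focuses "Victor" (the agent); background thing = the charter, recipient = Beatrice, setting = on Monday. No fact matches that background with a different agent, so 0.
Summary (ii) focuses "on Monday" (the setting); background agent = Victor, thing = the charter, recipient = Beatrice. No fact matches that background with a different setting, so 0.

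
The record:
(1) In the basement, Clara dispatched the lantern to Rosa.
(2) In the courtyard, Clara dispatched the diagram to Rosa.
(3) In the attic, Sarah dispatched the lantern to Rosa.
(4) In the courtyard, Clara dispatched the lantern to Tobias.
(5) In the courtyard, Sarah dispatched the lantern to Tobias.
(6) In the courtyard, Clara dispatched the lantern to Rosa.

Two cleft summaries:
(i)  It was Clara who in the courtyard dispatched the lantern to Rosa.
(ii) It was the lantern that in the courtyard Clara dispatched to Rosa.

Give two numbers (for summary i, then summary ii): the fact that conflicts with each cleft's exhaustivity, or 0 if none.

0, 2

Summary (i) focuses "Clara" (the agent); background the lantern as thing and Rosa as recipient and in the courtyard as setting. No fact matches that background with a different agent, so 0.
Summary (ii) focuses "the lantern" (the thing); background Clara as agent and Rosa as recipient and in the courtyard as setting. Fact (2) matches that background with thing = the diagram — refutes (ii).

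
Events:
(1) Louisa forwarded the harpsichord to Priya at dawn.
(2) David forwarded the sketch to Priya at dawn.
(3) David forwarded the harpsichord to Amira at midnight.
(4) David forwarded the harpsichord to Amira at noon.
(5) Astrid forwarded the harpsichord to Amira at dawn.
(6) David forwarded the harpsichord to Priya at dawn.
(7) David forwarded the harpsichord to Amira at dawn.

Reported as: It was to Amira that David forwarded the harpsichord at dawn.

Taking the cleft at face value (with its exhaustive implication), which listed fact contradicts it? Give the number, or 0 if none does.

6

The cleft puts "Amira" in focus and presupposes the open proposition with agent = David, thing = the harpsichord, setting = at dawn.
The exhaustive reading says no other recipient fits that background.
Fact (6) shares the background but with recipient = Priya; exhaustivity is violated.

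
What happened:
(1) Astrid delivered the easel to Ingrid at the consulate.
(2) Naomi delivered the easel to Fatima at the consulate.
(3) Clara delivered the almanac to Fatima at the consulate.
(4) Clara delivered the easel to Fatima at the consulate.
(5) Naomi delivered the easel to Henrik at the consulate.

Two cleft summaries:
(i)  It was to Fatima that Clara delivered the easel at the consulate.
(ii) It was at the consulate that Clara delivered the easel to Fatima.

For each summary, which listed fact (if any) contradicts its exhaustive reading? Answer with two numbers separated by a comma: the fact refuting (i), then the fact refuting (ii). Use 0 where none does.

0, 0

(i): focus "Fatima". No fact shares same agent, thing, setting (Clara / the easel / at the consulate) with a different recipient. 0.
(ii): focus "at the consulate". No fact shares same agent, thing, recipient (Clara / the easel / Fatima) with a different setting. 0.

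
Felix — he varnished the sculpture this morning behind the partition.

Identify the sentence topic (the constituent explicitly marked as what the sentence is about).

The construction explicitly marks "Felix" as what the sentence is about — the topic.
The remainder of the clause is the comment (what is said about the topic).

Felix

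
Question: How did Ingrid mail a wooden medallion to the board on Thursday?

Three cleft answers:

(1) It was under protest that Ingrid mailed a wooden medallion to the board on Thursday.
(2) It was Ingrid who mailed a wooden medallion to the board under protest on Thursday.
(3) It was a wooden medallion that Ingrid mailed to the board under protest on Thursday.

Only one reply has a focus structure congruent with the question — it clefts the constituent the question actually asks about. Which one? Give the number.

The question word "how" targets the manner.
Option (1) clefts "under protest" — that matches what the question asks about.
Option (2) clefts "Ingrid" — the subject (agent), not what was asked.
Option (3) clefts "a wooden medallion" — the direct object, not what was asked.
So the congruent reply is (1).

1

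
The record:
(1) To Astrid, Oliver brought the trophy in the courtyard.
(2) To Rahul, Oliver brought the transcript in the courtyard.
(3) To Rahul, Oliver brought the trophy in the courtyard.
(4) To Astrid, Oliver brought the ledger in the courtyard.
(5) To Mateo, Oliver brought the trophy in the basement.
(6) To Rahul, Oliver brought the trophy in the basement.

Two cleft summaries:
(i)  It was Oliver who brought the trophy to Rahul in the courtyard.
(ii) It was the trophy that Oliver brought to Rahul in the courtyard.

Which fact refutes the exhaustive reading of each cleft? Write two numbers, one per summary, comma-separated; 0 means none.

0, 2

(i): focus "Oliver". No fact shares same thing, recipient, setting (the trophy / Rahul / in the courtyard) with a different agent. 0.
(ii): focus "the trophy". Looking for same agent, recipient, setting (Oliver / Rahul / in the courtyard) with some other thing — fact (2) has the transcript there. Refuted.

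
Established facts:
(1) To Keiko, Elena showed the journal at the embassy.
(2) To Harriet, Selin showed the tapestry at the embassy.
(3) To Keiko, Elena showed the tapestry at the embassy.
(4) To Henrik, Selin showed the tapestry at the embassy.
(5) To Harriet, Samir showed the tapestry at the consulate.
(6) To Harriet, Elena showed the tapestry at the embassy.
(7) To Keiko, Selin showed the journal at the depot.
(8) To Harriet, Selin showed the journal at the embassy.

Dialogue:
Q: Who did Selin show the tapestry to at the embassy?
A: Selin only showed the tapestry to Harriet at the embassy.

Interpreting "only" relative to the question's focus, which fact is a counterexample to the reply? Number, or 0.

4

The question "Who did ... to ...?" targets the recipient, so in the reply the focus falls on "Harriet".
"Only" then excludes alternative recipients while the background — same agent, thing, setting (Selin / the tapestry / at the embassy) — is held fixed.
Fact (4) keeps same agent, thing, setting (Selin / the tapestry / at the embassy) but has recipient = Henrik; that refutes the reply.
(Fact (8) would refute a reading with focus on the thing — but that is not what the question asks.)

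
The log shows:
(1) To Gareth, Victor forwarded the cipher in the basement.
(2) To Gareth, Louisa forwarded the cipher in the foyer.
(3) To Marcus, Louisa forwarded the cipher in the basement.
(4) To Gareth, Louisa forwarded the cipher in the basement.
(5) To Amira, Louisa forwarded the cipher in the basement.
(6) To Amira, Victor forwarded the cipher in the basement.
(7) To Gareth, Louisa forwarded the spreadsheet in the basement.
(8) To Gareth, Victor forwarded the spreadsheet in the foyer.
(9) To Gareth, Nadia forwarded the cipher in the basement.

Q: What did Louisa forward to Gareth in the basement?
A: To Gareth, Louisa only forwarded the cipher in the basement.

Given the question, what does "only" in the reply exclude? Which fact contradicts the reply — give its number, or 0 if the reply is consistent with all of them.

7

The question "What did ...?" targets the thing, so in the reply the focus falls on "the cipher".
"Only" then excludes alternative things while the background — same agent, recipient, setting (Louisa / Gareth / in the basement) — is held fixed.
Fact (7) keeps same agent, recipient, setting (Louisa / Gareth / in the basement) but has thing = the spreadsheet; that refutes the reply.
(Fact (3) would refute a reading with focus on the recipient — but that is not what the question asks.)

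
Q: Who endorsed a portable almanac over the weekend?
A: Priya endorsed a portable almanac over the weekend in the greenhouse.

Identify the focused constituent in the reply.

Priya

The wh-word "who" asks about the subject (agent).
In the answer, "a portable almanac" and "over the weekend" are given — repeated from the question.
"in the greenhouse" is also new, but it specifies the location, which is not what the question asks about — so it is not the focus.
The constituent filling the subject (agent) gap is "Priya"; that is the focus.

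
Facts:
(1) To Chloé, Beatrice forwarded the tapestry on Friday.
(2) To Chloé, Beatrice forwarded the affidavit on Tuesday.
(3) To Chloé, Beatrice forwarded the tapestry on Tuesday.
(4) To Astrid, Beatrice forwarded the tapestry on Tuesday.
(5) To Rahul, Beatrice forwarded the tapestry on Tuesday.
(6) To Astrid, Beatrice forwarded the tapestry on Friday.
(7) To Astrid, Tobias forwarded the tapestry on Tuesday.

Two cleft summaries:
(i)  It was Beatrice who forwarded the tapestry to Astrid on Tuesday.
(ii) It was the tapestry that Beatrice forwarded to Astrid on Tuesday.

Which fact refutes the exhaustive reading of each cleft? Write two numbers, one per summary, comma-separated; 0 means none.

Summary (i) focuses "Beatrice" (the agent); background the tapestry as thing and Astrid as recipient and on Tuesday as setting. Fact (7) matches that background with agent = Tobias — refutes (i).
Summary (ii) focuses "the tapestry" (the thing); background Beatrice as agent and Astrid as recipient and on Tuesday as setting. No fact matches that background with a different thing, so 0.

7, 0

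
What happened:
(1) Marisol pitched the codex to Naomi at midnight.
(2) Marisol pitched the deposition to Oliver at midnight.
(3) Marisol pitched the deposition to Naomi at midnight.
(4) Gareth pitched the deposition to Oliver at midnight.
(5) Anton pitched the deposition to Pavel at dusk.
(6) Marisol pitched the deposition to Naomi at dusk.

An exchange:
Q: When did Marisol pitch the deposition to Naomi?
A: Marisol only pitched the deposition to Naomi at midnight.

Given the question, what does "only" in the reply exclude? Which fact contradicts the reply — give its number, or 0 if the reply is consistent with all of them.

Answering "When did ...?" puts focus on the setting — here, "at midnight".
So "only" ranges over settings; the rest (Marisol as agent and the deposition as thing and Naomi as recipient) is presupposed.
Fact (6) keeps Marisol as agent and the deposition as thing and Naomi as recipient but has setting = at dusk; that refutes the reply.
(Fact (1) would refute a reading with focus on the thing — but that is not what the question asks.)

6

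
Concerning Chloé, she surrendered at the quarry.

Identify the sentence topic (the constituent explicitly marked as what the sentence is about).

The construction explicitly marks "Chloé" as what the sentence is about — the topic.
The remainder of the clause is the comment (what is said about the topic).

Chloé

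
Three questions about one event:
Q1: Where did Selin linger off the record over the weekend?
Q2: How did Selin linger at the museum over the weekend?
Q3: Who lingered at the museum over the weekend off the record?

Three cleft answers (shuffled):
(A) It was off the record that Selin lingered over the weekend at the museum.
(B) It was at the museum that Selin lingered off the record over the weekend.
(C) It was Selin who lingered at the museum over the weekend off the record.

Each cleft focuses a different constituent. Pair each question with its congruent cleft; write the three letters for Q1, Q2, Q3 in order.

BAC

Q1 asks about the location; cleft (B) focuses "at the museum", which is the location — so Q1 → B.
Q2 asks about the manner; cleft (A) focuses "off the record", which is the manner — so Q2 → A.
Q3 asks about the subject (agent); cleft (C) focuses "Selin", which is the subject (agent) — so Q3 → C.
Mapping: Q1→B, Q2→A, Q3→C.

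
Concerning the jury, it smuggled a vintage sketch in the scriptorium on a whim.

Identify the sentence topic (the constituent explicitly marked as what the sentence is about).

The construction explicitly marks "the jury" as what the sentence is about — the topic.
The remainder of the clause is the comment (what is said about the topic).

the jury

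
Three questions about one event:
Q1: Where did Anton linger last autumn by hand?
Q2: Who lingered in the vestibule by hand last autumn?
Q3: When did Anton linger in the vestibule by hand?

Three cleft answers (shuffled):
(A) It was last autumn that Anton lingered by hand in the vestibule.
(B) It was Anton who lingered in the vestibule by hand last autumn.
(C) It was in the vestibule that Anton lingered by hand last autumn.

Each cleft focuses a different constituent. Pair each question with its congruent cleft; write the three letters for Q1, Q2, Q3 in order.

CBA

Q1 asks about the location; cleft (C) focuses "in the vestibule", which is the location — so Q1 → C.
Q2 asks about the subject (agent); cleft (B) focuses "Anton", which is the subject (agent) — so Q2 → B.
Q3 asks about the time; cleft (A) focuses "last autumn", which is the time — so Q3 → A.
Mapping: Q1→C, Q2→B, Q3→A.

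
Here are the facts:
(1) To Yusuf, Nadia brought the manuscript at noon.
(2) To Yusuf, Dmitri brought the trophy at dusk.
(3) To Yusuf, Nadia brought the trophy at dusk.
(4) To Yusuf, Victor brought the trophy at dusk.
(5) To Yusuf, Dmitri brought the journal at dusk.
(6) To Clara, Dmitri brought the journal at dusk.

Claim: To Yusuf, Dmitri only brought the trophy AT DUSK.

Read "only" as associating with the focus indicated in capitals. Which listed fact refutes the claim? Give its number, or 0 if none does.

0

The capitals mark "at dusk" as focus. So "only" rules out other settings, with the rest (same agent, thing, recipient (Dmitri / the trophy / Yusuf)) as background.
No fact matches same agent, thing, recipient (Dmitri / the trophy / Yusuf) with a different setting — every other fact differs on at least one backgrounded slot. So no fact refutes it.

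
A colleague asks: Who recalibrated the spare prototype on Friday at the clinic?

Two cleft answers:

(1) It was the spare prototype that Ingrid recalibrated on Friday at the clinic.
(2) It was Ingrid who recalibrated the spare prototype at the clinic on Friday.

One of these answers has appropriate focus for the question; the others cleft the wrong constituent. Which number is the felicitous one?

The question word "who" targets the subject (agent).
Option (1) clefts "the spare prototype" — the direct object, not what was asked.
Option (2) clefts "Ingrid" — that matches what the question asks about.
So the congruent reply is (2).

2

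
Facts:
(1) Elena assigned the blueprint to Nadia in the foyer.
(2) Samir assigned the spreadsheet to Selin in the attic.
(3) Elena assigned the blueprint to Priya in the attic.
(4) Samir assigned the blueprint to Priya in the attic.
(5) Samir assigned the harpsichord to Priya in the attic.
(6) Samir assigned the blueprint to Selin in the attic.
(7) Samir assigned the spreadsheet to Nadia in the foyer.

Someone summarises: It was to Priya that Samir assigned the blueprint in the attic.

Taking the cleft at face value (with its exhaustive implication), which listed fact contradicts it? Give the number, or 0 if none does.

6

Focus of the cleft: "Priya" (the recipient). Presupposed background: Samir as agent and the blueprint as thing and in the attic as setting.
Exhaustivity: Priya is the only recipient satisfying that background.
But fact (6) also has Samir as agent and the blueprint as thing and in the attic as setting, with recipient = Selin — so the exhaustive reading fails.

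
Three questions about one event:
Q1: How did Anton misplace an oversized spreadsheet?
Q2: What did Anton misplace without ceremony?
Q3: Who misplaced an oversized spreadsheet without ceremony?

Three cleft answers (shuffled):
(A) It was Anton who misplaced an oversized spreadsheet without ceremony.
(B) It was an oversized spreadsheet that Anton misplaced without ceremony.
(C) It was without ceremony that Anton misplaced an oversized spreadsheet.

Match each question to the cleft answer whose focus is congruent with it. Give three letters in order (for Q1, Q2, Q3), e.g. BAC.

Q1 asks about the manner; cleft (C) focuses "without ceremony", which is the manner — so Q1 → C.
Q2 asks about the direct object; cleft (B) focuses "an oversized spreadsheet", which is the direct object — so Q2 → B.
Q3 asks about the subject (agent); cleft (A) focuses "Anton", which is the subject (agent) — so Q3 → A.
Mapping: Q1→C, Q2→B, Q3→A.

CBA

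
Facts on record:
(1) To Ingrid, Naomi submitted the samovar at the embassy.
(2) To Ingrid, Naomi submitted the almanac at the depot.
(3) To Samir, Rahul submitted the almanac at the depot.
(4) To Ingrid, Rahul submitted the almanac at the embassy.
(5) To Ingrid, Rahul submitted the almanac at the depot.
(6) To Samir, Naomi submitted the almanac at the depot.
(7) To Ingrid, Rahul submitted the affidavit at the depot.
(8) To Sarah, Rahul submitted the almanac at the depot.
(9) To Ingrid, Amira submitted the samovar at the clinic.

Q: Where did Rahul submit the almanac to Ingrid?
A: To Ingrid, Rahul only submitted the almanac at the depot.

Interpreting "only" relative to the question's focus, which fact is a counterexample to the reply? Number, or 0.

The question "Where did ...?" targets the setting, so in the reply the focus falls on "at the depot".
So "only" ranges over settings; the rest (Rahul as agent and the almanac as thing and Ingrid as recipient) is presupposed.
Fact (4) shares the background with a different setting (at the embassy) — counterexample.
(Fact (7) would refute a reading with focus on the thing — but that is not what the question asks.)

4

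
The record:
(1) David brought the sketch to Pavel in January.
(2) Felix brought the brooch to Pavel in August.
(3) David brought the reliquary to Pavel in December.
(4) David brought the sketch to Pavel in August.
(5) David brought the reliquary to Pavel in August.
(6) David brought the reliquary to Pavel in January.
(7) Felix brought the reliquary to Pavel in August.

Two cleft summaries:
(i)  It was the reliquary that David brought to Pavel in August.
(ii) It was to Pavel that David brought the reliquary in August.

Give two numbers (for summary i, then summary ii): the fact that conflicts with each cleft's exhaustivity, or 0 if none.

4, 0

(i): focus "the reliquary". Looking for David as agent and Pavel as recipient and in August as setting with some other thing — fact (4) has the sketch there. Refuted.
(ii): focus "Pavel". No fact shares David as agent and the reliquary as thing and in August as setting with a different recipient. 0.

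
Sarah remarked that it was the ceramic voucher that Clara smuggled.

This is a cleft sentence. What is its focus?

In an it-cleft "It was X that/who ...", the clefted constituent X is the focus; the that/who-clause expresses the presupposed open proposition.
Here the focus is "the ceramic voucher". The backgrounded (presupposed) material includes "Clara".

the ceramic voucher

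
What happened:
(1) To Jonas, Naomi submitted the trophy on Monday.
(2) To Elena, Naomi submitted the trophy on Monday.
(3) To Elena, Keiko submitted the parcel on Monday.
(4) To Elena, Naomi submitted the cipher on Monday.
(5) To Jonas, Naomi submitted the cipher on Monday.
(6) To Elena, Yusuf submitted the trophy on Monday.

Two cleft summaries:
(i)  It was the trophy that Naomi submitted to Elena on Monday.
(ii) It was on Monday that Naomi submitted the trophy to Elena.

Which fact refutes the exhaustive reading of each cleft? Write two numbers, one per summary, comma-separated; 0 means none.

4, 0

Summary (i) focuses "the trophy" (the thing); background agent = Naomi, recipient = Elena, setting = on Monday. Fact (4) matches that background with thing = the cipher — refutes (i).
Summary (ii) focuses "on Monday" (the setting); background agent = Naomi, thing = the trophy, recipient = Elena. No fact matches that background with a different setting, so 0.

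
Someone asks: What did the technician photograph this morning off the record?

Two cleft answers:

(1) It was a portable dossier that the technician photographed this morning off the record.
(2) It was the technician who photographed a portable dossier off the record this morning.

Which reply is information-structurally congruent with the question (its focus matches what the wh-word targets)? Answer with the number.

The question word "what" targets the direct object.
Option (1) clefts "a portable dossier" — that matches what the question asks about.
Option (2) clefts "the technician" — the subject (agent), not what was asked.
So the congruent reply is (1).

1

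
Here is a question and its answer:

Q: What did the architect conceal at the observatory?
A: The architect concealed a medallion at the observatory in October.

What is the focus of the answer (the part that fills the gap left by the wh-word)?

a medallion

The wh-word "what" asks about the direct object.
In the answer, "the architect" and "at the observatory" are given — repeated from the question.
"in October" is also new, but it specifies the time, which is not what the question asks about — so it is not the focus.
The constituent filling the direct object gap is "a medallion"; that is the focus.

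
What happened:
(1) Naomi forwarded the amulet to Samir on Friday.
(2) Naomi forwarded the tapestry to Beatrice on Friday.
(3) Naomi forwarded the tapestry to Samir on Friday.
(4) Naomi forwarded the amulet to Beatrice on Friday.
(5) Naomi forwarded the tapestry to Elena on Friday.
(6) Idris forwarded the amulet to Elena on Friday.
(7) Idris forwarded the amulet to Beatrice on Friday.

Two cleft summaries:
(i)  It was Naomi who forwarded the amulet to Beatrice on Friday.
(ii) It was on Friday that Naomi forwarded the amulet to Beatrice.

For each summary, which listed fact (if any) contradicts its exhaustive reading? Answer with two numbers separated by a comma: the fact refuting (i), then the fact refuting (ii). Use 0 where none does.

(i): focus "Naomi". Looking for same thing, recipient, setting (the amulet / Beatrice / on Friday) with some other agent — fact (7) has Idris there. Refuted.
(ii): focus "on Friday". No fact shares same agent, thing, recipient (Naomi / the amulet / Beatrice) with a different setting. 0.

7, 0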